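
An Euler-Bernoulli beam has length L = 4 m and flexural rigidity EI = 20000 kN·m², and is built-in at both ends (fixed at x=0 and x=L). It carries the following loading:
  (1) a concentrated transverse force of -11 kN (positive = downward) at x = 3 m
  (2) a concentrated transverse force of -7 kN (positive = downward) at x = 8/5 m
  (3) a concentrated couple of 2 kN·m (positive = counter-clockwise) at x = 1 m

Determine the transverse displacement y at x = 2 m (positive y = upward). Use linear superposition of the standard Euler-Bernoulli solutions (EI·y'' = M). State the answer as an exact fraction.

y(2) = 553/2500000 m

Load 1 — point force P=-11 kN at a=3 m (b=L-a=1):
  y_1 = -Pb²x²(3aL-(3a+b)x)/(6L³EI)  [x≤a] = -(-11)·1²·2²·(3·3·4-(3·3+1)·2)/(6·4³·20000) = 11/120000 m
Load 2 — point force P=-7 kN at a=8/5 m (b=L-a=12/5):
  y_2 = -Pa²(L-x)²(3bL-(3b+a)(L-x))/(6L³EI)  [x>a] = -(-7)·(8/5)²·(4-2)²·(3·(12/5)·4-(3·(12/5)+(8/5))·(4-2))/(6·4³·20000) = 49/468750 m
Load 3 — applied couple M₀=2 kN·m at a=1 m (b=L-a=3):
  y_3 = (R_Ax³/6 - M_Ax²/2 - M₀(x-a)²/2)/EI  [x>a] with R_A=9/16, M_A=-3/8 = ((9/16)·2³/6 - (-3/8)·2²/2 - 2·(2-1)²/2)/20000 = 1/40000 m
Superposition: y = Σ y_i = 553/2500000 m ≈ 0.000221 m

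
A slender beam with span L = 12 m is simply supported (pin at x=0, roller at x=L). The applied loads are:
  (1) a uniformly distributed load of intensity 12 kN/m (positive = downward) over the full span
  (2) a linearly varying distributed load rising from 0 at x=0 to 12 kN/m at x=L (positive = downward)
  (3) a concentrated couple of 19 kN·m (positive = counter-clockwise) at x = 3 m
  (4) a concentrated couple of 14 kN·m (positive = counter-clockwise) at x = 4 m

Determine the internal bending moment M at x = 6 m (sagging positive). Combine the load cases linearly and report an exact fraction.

Load 1 — uniform load w=12 kN/m over full span:
  M_1 = wx(L-x)/2 = 12·6·(12-6)/2 = 216 kN·m
Load 2 — triangular load w₀=12 kN/m (0→w₀ over full span):
  M_2 = w₀Lx/6 - w₀x³/(6L) = 12·12·6/6 - 12·6³/(6·12) = 108 kN·m
Load 3 — applied couple M₀=19 kN·m at a=3 m (b=L-a=9):
  M_3 = M₀x/L - M₀  [x>a] = 19·6/12 - 19 = -19/2 kN·m
Load 4 — applied couple M₀=14 kN·m at a=4 m (b=L-a=8):
  M_4 = M₀x/L - M₀  [x>a] = 14·6/12 - 14 = -7 kN·m
Superposition: M = Σ M_i = 615/2 kN·m ≈ 307.500000 kN·m

M(6) = 615/2 kN·m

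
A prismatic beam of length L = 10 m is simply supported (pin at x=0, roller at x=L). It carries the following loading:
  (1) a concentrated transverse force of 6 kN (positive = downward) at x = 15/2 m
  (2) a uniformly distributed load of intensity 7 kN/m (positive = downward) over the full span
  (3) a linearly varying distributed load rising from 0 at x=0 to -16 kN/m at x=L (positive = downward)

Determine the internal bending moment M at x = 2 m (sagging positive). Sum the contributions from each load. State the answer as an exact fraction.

Load 1 — point force P=6 kN at a=15/2 m (b=L-a=5/2):
  M_1 = Pbx/L  [x≤a] = 6·(5/2)·2/10 = 3 kN·m
Load 2 — uniform load w=7 kN/m over full span:
  M_2 = wx(L-x)/2 = 7·2·(10-2)/2 = 56 kN·m
Load 3 — triangular load w₀=-16 kN/m (0→w₀ over full span):
  M_3 = w₀Lx/6 - w₀x³/(6L) = (-16)·10·2/6 - (-16)·2³/(6·10) = -256/5 kN·m
Superposition: M = Σ M_i = 39/5 kN·m ≈ 7.800000 kN·m

M(2) = 39/5 kN·m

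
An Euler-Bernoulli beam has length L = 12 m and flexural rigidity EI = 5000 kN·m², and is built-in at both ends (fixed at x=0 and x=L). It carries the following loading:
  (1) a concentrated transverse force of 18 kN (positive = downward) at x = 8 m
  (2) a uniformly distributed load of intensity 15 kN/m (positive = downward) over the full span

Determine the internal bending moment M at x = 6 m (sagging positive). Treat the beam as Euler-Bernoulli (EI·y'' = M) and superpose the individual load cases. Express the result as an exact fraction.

Load 1 — point force P=18 kN at a=8 m (b=L-a=4):
  M_1 = Pb²(3a+b)x/L³ - Pab²/L²  [x≤a] = 18·4²·(3·8+4)·6/12³ - 18·8·4²/12² = 12 kN·m
Load 2 — uniform load w=15 kN/m over full span:
  M_2 = wLx/2 - wL²/12 - wx²/2 = 15·12·6/2 - 15·12²/12 - 15·6²/2 = 90 kN·m
Superposition: M = Σ M_i = 102 kN·m ≈ 102.000000 kN·m

M(6) = 102 kN·m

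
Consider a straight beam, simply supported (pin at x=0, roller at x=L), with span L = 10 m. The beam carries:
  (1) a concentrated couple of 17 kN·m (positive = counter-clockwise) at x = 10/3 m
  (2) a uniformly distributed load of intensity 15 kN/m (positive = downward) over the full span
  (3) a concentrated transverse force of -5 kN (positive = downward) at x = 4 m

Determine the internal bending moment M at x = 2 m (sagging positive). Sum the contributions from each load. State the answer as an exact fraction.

M(2) = 587/5 kN·m

Load 1 — applied couple M₀=17 kN·m at a=10/3 m (b=L-a=20/3):
  M_1 = M₀x/L  [x≤a] = 17·2/10 = 17/5 kN·m
Load 2 — uniform load w=15 kN/m over full span:
  M_2 = wx(L-x)/2 = 15·2·(10-2)/2 = 120 kN·m
Load 3 — point force P=-5 kN at a=4 m (b=L-a=6):
  M_3 = Pbx/L  [x≤a] = (-5)·6·2/10 = -6 kN·m
Superposition: M = Σ M_i = 587/5 kN·m ≈ 117.400000 kN·m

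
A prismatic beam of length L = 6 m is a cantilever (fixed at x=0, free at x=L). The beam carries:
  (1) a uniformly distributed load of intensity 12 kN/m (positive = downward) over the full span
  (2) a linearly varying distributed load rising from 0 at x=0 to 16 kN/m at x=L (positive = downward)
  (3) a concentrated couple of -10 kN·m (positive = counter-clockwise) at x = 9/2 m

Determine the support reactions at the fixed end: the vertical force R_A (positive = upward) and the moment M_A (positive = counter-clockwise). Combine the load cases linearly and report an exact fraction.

Load 1 — uniform load w=12 kN/m over full span:
  R_A = wL = 12·6 = 72 kN
  M_A = wL²/2 = 12·6²/2 = 216 kN·m
Load 2 — triangular load w₀=16 kN/m (0→w₀ over full span):
  R_A = w₀L/2 = 16·6/2 = 48 kN
  M_A = w₀L²/3 = 16·6²/3 = 192 kN·m
Load 3 — applied couple M₀=-10 kN·m at a=9/2 m (b=L-a=3/2):
  R_A = 0 kN
  M_A = -M₀ = -(-10) = 10 kN·m
Superposition: R_A = 120 kN, M_A = 418 kN·m

R_A = 120 kN, M_A = 418 kN·m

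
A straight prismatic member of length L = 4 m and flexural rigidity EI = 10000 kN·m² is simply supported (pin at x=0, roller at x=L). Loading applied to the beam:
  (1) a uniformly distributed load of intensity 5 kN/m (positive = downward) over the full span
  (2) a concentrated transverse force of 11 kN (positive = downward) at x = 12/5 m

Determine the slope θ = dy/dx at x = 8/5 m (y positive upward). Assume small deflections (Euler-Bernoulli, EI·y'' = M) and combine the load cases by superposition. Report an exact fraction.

θ(8/5) = -383/468750 rad

Load 1 — uniform load w=5 kN/m over full span:
  θ_1 = -w(L³-6Lx²+4x³)/(24EI) = -5·(4³-6·4·(8/5)²+4·(8/5)³)/(24·10000) = -37/93750 rad
Load 2 — point force P=11 kN at a=12/5 m (b=L-a=8/5):
  θ_2 = -Pb(L²-b²-3x²)/(6LEI)  [x≤a] = -11·(8/5)·(4²-(8/5)²-3·(8/5)²)/(6·4·10000) = -33/78125 rad
Superposition: θ = Σ θ_i = -383/468750 rad ≈ -0.000817 rad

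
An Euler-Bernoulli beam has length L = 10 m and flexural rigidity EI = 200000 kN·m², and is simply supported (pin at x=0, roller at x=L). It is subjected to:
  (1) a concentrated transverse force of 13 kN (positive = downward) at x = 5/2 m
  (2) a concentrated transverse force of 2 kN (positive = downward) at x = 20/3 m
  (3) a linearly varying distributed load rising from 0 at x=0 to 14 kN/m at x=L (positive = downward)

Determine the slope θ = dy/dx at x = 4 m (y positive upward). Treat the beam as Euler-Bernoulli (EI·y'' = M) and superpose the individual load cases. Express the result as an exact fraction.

Load 1 — point force P=13 kN at a=5/2 m (b=L-a=15/2):
  θ_1 = -Pa(2L²-6Lx+3x²+a²)/(6LEI)  [x>a] = -13·(5/2)·(2·10²-6·10·4+3·4²+(5/2)²)/(6·10·200000) = -247/6400000 rad
Load 2 — point force P=2 kN at a=20/3 m (b=L-a=10/3):
  θ_2 = -Pb(L²-b²-3x²)/(6LEI)  [x≤a] = -2·(10/3)·(10²-(10/3)²-3·4²)/(6·10·200000) = -23/1012500 rad
Load 3 — triangular load w₀=14 kN/m (0→w₀ over full span):
  θ_3 = -w₀(7L⁴-30L²x²+15x⁴)/(360LEI) = -14·(7·10⁴-30·10²·4²+15·4⁴)/(360·10·200000) = -2261/4500000 rad
Superposition: θ = Σ θ_i = -1461251/2592000000 rad ≈ -0.000564 rad

θ(4) = -1461251/2592000000 rad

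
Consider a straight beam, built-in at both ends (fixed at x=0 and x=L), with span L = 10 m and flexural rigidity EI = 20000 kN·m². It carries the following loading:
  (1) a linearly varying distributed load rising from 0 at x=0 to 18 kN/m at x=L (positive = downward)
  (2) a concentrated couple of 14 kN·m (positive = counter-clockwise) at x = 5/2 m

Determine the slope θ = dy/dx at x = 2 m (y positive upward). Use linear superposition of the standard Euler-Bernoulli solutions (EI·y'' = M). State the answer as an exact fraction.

Load 1 — triangular load w₀=18 kN/m (0→w₀ over full span):
  θ_1 = -w₀(2x(L-x)(L-2x)(x+2L)+x²(L-x)²)/(120LEI) = -18·(2·2·(10-2)·(10-2·2)·(2+2·10)+2²·(10-2)²)/(120·10·20000) = -21/6250 rad
Load 2 — applied couple M₀=14 kN·m at a=5/2 m (b=L-a=15/2):
  θ_2 = (R_Ax²/2 - M_Ax)/EI  [x≤a] with R_A=63/40, M_A=-21/8 = ((63/40)·2²/2 - (-21/8)·2)/20000 = 21/50000 rad
Superposition: θ = Σ θ_i = -147/50000 rad ≈ -0.002940 rad

θ(2) = -147/50000 rad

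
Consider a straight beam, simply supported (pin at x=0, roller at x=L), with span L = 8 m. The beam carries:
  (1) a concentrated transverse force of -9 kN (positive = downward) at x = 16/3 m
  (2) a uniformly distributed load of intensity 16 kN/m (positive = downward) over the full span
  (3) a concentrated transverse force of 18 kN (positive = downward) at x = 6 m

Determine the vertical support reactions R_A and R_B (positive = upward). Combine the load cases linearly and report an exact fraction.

Load 1 — point force P=-9 kN at a=16/3 m (b=L-a=8/3):
  R_A = Pb/L = (-9)·(8/3)/8 = -3 kN
  R_B = Pa/L = (-9)·(16/3)/8 = -6 kN
Load 2 — uniform load w=16 kN/m over full span:
  R_A = wL/2 = 16·8/2 = 64 kN
  R_B = wL/2 = 16·8/2 = 64 kN
Load 3 — point force P=18 kN at a=6 m (b=L-a=2):
  R_A = Pb/L = 18·2/8 = 9/2 kN
  R_B = Pa/L = 18·6/8 = 27/2 kN
Superposition: R_A = 131/2 kN, R_B = 143/2 kN

R_A = 131/2 kN, R_B = 143/2 kN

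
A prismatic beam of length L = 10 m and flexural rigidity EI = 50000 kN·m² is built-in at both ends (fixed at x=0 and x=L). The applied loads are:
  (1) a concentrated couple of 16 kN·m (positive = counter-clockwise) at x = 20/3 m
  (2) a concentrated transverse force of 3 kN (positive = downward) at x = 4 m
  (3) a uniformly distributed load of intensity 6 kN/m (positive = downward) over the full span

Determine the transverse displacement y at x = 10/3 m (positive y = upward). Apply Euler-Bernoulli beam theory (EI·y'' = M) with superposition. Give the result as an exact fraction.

Load 1 — applied couple M₀=16 kN·m at a=20/3 m (b=L-a=10/3):
  y_1 = (R_Ax³/6 - M_Ax²/2)/EI  [x≤a] with R_A=32/15, M_A=16/3 = ((32/15)·(10/3)³/6 - (16/3)·(10/3)²/2)/50000 = -2/6075 m
Load 2 — point force P=3 kN at a=4 m (b=L-a=6):
  y_2 = -Pb²x²(3aL-(3a+b)x)/(6L³EI)  [x≤a] = -3·6²·(10/3)²·(3·4·10-(3·4+6)·(10/3))/(6·10³·50000) = -3/12500 m
Load 3 — uniform load w=6 kN/m over full span:
  y_3 = -wx²(L-x)²/(24EI) = -6·(10/3)²·(10-(10/3))²/(24·50000) = -1/405 m
Superposition: y = Σ y_i = -9229/3037500 m ≈ -0.003038 m

y(10/3) = -9229/3037500 m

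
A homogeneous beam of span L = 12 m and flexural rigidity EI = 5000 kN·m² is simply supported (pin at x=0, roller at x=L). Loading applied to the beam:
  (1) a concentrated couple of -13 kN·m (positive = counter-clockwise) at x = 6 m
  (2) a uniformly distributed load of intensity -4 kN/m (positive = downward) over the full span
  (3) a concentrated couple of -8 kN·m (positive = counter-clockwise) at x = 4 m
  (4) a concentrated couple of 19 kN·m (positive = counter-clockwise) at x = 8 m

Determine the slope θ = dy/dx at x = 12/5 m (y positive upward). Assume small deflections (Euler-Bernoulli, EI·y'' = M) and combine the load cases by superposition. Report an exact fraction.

Load 1 — applied couple M₀=-13 kN·m at a=6 m (b=L-a=6):
  θ_1 = (M₀x²/(2L)+C₁)/EI  [x≤a] with C₁=M₀(3b²-L²)/(6L)=13/2 = ((-13)·(12/5)²/(2·12)+(13/2))/5000 = 169/250000 rad
Load 2 — uniform load w=-4 kN/m over full span:
  θ_2 = -w(L³-6Lx²+4x³)/(24EI) = -(-4)·(12³-6·12·(12/5)²+4·(12/5)³)/(24·5000) = 3564/78125 rad
Load 3 — applied couple M₀=-8 kN·m at a=4 m (b=L-a=8):
  θ_3 = (M₀x²/(2L)+C₁)/EI  [x≤a] with C₁=M₀(3b²-L²)/(6L)=-16/3 = ((-8)·(12/5)²/(2·12)+(-16/3))/5000 = -68/46875 rad
Load 4 — applied couple M₀=19 kN·m at a=8 m (b=L-a=4):
  θ_4 = (M₀x²/(2L)+C₁)/EI  [x≤a] with C₁=M₀(3b²-L²)/(6L)=-76/3 = (19·(12/5)²/(2·12)+(-76/3))/5000 = -779/187500 rad
Superposition: θ = Σ θ_i = 152587/3750000 rad ≈ 0.040690 rad

θ(12/5) = 152587/3750000 rad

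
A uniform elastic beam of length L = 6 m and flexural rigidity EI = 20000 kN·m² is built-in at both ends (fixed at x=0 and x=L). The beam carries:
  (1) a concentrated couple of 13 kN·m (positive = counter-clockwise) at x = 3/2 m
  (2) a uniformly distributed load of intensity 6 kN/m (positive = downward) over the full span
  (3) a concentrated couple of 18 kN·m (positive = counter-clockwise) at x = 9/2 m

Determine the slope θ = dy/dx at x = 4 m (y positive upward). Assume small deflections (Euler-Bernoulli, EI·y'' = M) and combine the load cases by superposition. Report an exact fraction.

θ(4) = 37/80000 rad

Load 1 — applied couple M₀=13 kN·m at a=3/2 m (b=L-a=9/2):
  θ_1 = (R_Ax²/2 - M_Ax - M₀(x-a))/EI  [x>a] with R_A=39/16, M_A=-39/16 = ((39/16)·4²/2 - (-39/16)·4 - 13·(4-(3/2)))/20000 = -13/80000 rad
Load 2 — uniform load w=6 kN/m over full span:
  θ_2 = -wx(L-x)(L-2x)/(12EI) = -6·4·(6-4)·(6-2·4)/(12·20000) = 1/2500 rad
Load 3 — applied couple M₀=18 kN·m at a=9/2 m (b=L-a=3/2):
  θ_3 = (R_Ax²/2 - M_Ax)/EI  [x≤a] with R_A=27/8, M_A=45/8 = ((27/8)·4²/2 - (45/8)·4)/20000 = 9/40000 rad
Superposition: θ = Σ θ_i = 37/80000 rad ≈ 0.000463 rad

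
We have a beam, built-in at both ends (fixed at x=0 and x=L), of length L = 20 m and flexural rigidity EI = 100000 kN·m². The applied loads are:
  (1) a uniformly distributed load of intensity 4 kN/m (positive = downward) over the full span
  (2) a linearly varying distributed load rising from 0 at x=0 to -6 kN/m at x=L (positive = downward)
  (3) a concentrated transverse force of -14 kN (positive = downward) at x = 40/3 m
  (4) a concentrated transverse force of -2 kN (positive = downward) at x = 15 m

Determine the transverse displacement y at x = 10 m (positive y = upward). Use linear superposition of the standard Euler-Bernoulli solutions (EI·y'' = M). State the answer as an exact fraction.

Load 1 — uniform load w=4 kN/m over full span:
  y_1 = -wx²(L-x)²/(24EI) = -4·10²·(20-10)²/(24·100000) = -1/60 m
Load 2 — triangular load w₀=-6 kN/m (0→w₀ over full span):
  y_2 = -w₀x²(L-x)²(x+2L)/(120LEI) = -(-6)·10²·(20-10)²·(10+2·20)/(120·20·100000) = 1/80 m
Load 3 — point force P=-14 kN at a=40/3 m (b=L-a=20/3):
  y_3 = -Pb²x²(3aL-(3a+b)x)/(6L³EI)  [x≤a] = -(-14)·(20/3)²·10²·(3·(40/3)·20-(3·(40/3)+(20/3))·10)/(6·20³·100000) = 7/1620 m
Load 4 — point force P=-2 kN at a=15 m (b=L-a=5):
  y_4 = -Pb²x²(3aL-(3a+b)x)/(6L³EI)  [x≤a] = -(-2)·5²·10²·(3·15·20-(3·15+5)·10)/(6·20³·100000) = 1/2400 m
Superposition: y = Σ y_i = 37/64800 m ≈ 0.000571 m

y(10) = 37/64800 m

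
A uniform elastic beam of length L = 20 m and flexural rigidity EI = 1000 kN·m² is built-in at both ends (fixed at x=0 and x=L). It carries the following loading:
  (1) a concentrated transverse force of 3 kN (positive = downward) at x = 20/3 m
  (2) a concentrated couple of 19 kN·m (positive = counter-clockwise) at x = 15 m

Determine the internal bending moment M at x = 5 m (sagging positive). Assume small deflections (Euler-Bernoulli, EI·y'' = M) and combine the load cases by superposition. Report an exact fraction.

Load 1 — point force P=3 kN at a=20/3 m (b=L-a=40/3):
  M_1 = Pb²(3a+b)x/L³ - Pab²/L²  [x≤a] = 3·(40/3)²·(3·(20/3)+(40/3))·5/20³ - 3·(20/3)·(40/3)²/20² = 20/9 kN·m
Load 2 — applied couple M₀=19 kN·m at a=15 m (b=L-a=5):
  M_2 = R_Ax - M_A  [x≤a] with R_A=171/160, M_A=95/16 = (171/160)·5 - (95/16) = -19/32 kN·m
Superposition: M = Σ M_i = 469/288 kN·m ≈ 1.628472 kN·m

M(5) = 469/288 kN·m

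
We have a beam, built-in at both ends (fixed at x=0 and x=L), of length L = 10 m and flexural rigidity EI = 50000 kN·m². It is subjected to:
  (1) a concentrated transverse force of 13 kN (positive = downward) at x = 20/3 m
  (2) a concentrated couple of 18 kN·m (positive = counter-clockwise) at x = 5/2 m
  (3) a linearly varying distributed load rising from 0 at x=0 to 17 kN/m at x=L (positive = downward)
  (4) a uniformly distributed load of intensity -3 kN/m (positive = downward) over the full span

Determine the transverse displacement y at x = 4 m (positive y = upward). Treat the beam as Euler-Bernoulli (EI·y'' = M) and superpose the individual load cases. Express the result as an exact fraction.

Load 1 — point force P=13 kN at a=20/3 m (b=L-a=10/3):
  y_1 = -Pb²x²(3aL-(3a+b)x)/(6L³EI)  [x≤a] = -13·(10/3)²·4²·(3·(20/3)·10-(3·(20/3)+(10/3))·4)/(6·10³·50000) = -208/253125 m
Load 2 — applied couple M₀=18 kN·m at a=5/2 m (b=L-a=15/2):
  y_2 = (R_Ax³/6 - M_Ax²/2 - M₀(x-a)²/2)/EI  [x>a] with R_A=81/40, M_A=-27/8 = ((81/40)·4³/6 - (-27/8)·4²/2 - 18·(4-(5/2))²/2)/50000 = 567/1000000 m
Load 3 — triangular load w₀=17 kN/m (0→w₀ over full span):
  y_3 = -w₀x²(L-x)²(x+2L)/(120LEI) = -17·4²·(10-4)²·(4+2·10)/(120·10·50000) = -306/78125 m
Load 4 — uniform load w=-3 kN/m over full span:
  y_4 = -wx²(L-x)²/(24EI) = -(-3)·4²·(10-4)²/(24·50000) = 9/6250 m
Superposition: y = Σ y_i = -1106269/405000000 m ≈ -0.002732 m

y(4) = -1106269/405000000 m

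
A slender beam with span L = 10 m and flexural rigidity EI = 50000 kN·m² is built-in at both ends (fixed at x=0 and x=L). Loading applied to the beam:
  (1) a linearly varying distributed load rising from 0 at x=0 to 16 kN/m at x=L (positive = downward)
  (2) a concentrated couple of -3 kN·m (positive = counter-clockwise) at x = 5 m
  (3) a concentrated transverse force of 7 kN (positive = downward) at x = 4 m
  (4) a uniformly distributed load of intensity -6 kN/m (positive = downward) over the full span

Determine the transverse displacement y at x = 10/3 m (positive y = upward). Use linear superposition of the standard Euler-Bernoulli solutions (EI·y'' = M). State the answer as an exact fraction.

Load 1 — triangular load w₀=16 kN/m (0→w₀ over full span):
  y_1 = -w₀x²(L-x)²(x+2L)/(120LEI) = -16·(10/3)²·(10-(10/3))²·((10/3)+2·10)/(120·10·50000) = -56/18225 m
Load 2 — applied couple M₀=-3 kN·m at a=5 m (b=L-a=5):
  y_2 = (R_Ax³/6 - M_Ax²/2)/EI  [x≤a] with R_A=-9/20, M_A=-3/4 = ((-9/20)·(10/3)³/6 - (-3/4)·(10/3)²/2)/50000 = 1/36000 m
Load 3 — point force P=7 kN at a=4 m (b=L-a=6):
  y_3 = -Pb²x²(3aL-(3a+b)x)/(6L³EI)  [x≤a] = -7·6²·(10/3)²·(3·4·10-(3·4+6)·(10/3))/(6·10³·50000) = -7/12500 m
Load 4 — uniform load w=-6 kN/m over full span:
  y_4 = -wx²(L-x)²/(24EI) = -(-6)·(10/3)²·(10-(10/3))²/(24·50000) = 1/405 m
Superposition: y = Σ y_i = -82799/72900000 m ≈ -0.001136 m

y(10/3) = -82799/72900000 m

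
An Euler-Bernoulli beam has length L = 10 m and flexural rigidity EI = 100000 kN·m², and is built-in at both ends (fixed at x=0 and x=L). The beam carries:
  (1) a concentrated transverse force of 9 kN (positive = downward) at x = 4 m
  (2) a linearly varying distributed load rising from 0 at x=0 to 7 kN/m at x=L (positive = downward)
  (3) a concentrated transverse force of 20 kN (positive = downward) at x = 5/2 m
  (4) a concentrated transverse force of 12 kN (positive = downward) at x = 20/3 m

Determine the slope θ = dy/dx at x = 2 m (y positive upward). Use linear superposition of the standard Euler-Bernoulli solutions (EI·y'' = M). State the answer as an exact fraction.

θ(2) = -167501/225000000 rad

Load 1 — point force P=9 kN at a=4 m (b=L-a=6):
  θ_1 = -Pb²x(2aL-(3a+b)x)/(2L³EI)  [x≤a] = -9·6²·2·(2·4·10-(3·4+6)·2)/(2·10³·100000) = -891/6250000 rad
Load 2 — triangular load w₀=7 kN/m (0→w₀ over full span):
  θ_2 = -w₀(2x(L-x)(L-2x)(x+2L)+x²(L-x)²)/(120LEI) = -7·(2·2·(10-2)·(10-2·2)·(2+2·10)+2²·(10-2)²)/(120·10·100000) = -49/187500 rad
Load 3 — point force P=20 kN at a=5/2 m (b=L-a=15/2):
  θ_3 = -Pb²x(2aL-(3a+b)x)/(2L³EI)  [x≤a] = -20·(15/2)²·2·(2·(5/2)·10-(3·(5/2)+(15/2))·2)/(2·10³·100000) = -9/40000 rad
Load 4 — point force P=12 kN at a=20/3 m (b=L-a=10/3):
  θ_4 = -Pb²x(2aL-(3a+b)x)/(2L³EI)  [x≤a] = -12·(10/3)²·2·(2·(20/3)·10-(3·(20/3)+(10/3))·2)/(2·10³·100000) = -13/112500 rad
Superposition: θ = Σ θ_i = -167501/225000000 rad ≈ -0.000744 rad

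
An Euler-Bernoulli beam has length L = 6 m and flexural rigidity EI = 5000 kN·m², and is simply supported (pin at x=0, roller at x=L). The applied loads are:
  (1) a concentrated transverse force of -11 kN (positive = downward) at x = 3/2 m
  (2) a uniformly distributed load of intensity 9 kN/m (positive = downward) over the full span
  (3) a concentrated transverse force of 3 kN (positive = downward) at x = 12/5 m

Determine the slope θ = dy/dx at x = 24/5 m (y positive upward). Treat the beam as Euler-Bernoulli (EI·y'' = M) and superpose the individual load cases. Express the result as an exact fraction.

Load 1 — point force P=-11 kN at a=3/2 m (b=L-a=9/2):
  θ_1 = -Pa(2L²-6Lx+3x²+a²)/(6LEI)  [x>a] = -(-11)·(3/2)·(2·6²-6·6·(24/5)+3·(24/5)²+(3/2)²)/(6·6·5000) = -10791/4000000 rad
Load 2 — uniform load w=9 kN/m over full span:
  θ_2 = -w(L³-6Lx²+4x³)/(24EI) = -9·(6³-6·6·(24/5)²+4·(24/5)³)/(24·5000) = 8019/625000 rad
Load 3 — point force P=3 kN at a=12/5 m (b=L-a=18/5):
  θ_3 = -Pa(2L²-6Lx+3x²+a²)/(6LEI)  [x>a] = -3·(12/5)·(2·6²-6·6·(24/5)+3·(24/5)²+(12/5)²)/(6·6·5000) = 81/78125 rad
Superposition: θ = Σ θ_i = 223389/20000000 rad ≈ 0.011169 rad

θ(24/5) = 223389/20000000 rad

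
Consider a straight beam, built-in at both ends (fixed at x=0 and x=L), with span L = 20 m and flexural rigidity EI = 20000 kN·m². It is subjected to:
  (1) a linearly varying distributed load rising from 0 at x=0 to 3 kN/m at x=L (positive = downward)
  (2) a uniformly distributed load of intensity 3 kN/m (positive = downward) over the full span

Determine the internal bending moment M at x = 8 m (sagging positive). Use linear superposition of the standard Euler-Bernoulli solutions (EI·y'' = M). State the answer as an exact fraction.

M(8) = 316/5 kN·m

Load 1 — triangular load w₀=3 kN/m (0→w₀ over full span):
  M_1 = 3w₀Lx/20 - w₀L²/30 - w₀x³/(6L) = 3·3·20·8/20 - 3·20²/30 - 3·8³/(6·20) = 96/5 kN·m
Load 2 — uniform load w=3 kN/m over full span:
  M_2 = wLx/2 - wL²/12 - wx²/2 = 3·20·8/2 - 3·20²/12 - 3·8²/2 = 44 kN·m
Superposition: M = Σ M_i = 316/5 kN·m ≈ 63.200000 kN·m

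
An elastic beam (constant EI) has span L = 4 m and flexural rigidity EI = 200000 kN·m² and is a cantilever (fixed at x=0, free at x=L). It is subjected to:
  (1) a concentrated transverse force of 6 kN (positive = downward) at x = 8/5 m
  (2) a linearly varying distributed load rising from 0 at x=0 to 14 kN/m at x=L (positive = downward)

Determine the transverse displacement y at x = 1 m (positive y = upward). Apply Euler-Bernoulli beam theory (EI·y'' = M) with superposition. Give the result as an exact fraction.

Load 1 — point force P=6 kN at a=8/5 m (b=L-a=12/5):
  y_1 = -Px²(3a-x)/(6EI)  [x≤a] = -6·1²·(3·(8/5)-1)/(6·200000) = -19/1000000 m
Load 2 — triangular load w₀=14 kN/m (0→w₀ over full span):
  y_2 = (w₀Lx³/12-w₀L²x²/6-w₀x⁵/(120L))/EI = (14·4·1³/12-14·4²·1²/6-14·1⁵/(120·4))/200000 = -7847/48000000 m
Superposition: y = Σ y_i = -8759/48000000 m ≈ -0.000182 m

y(1) = -8759/48000000 m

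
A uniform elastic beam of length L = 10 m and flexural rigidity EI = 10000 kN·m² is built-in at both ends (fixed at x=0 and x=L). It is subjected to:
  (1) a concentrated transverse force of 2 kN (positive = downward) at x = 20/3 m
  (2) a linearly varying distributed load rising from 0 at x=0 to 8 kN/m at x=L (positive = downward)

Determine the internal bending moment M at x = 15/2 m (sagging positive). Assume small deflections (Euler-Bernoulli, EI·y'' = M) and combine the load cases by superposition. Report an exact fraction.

Load 1 — point force P=2 kN at a=20/3 m (b=L-a=10/3):
  M_1 = Pa²(a+3b)(L-x)/L³ - Pa²b/L²  [x>a] = 2·(20/3)²·((20/3)+3·(10/3))·(10-(15/2))/10³ - 2·(20/3)²·(10/3)/10² = 20/27 kN·m
Load 2 — triangular load w₀=8 kN/m (0→w₀ over full span):
  M_2 = 3w₀Lx/20 - w₀L²/30 - w₀x³/(6L) = 3·8·10·(15/2)/20 - 8·10²/30 - 8·(15/2)³/(6·10) = 85/12 kN·m
Superposition: M = Σ M_i = 845/108 kN·m ≈ 7.824074 kN·m

M(15/2) = 845/108 kN·m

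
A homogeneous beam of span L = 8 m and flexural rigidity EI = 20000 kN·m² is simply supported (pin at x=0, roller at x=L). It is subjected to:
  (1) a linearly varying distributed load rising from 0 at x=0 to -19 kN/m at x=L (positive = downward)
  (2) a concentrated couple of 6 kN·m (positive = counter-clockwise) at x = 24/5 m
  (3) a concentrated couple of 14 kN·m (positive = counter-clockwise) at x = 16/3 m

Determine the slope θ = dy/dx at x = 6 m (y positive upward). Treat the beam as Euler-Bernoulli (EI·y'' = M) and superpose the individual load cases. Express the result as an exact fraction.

Load 1 — triangular load w₀=-19 kN/m (0→w₀ over full span):
  θ_1 = -w₀(7L⁴-30L²x²+15x⁴)/(360LEI) = -(-19)·(7·8⁴-30·8²·6²+15·6⁴)/(360·8·20000) = -24947/3600000 rad
Load 2 — applied couple M₀=6 kN·m at a=24/5 m (b=L-a=16/5):
  θ_2 = (M₀x²/(2L)-M₀(x-a)+C₁)/EI  [x>a] with C₁=M₀(3b²-L²)/(6L)=-104/25 = (6·6²/(2·8)-6·(6-(24/5))+(-104/25))/20000 = 107/1000000 rad
Load 3 — applied couple M₀=14 kN·m at a=16/3 m (b=L-a=8/3):
  θ_3 = (M₀x²/(2L)-M₀(x-a)+C₁)/EI  [x>a] with C₁=M₀(3b²-L²)/(6L)=-112/9 = (14·6²/(2·8)-14·(6-(16/3))+(-112/9))/20000 = 7/14400 rad
Superposition: θ = Σ θ_i = -114059/18000000 rad ≈ -0.006337 rad

θ(6) = -114059/18000000 rad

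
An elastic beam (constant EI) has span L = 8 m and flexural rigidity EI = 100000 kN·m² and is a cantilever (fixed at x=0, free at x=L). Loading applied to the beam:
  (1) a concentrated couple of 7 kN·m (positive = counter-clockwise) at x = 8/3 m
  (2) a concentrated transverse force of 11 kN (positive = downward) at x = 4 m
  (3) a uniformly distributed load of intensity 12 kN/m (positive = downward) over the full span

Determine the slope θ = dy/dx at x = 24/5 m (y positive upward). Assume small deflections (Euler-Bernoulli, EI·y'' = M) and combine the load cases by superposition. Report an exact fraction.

θ(24/5) = -24089/2343750 rad

Load 1 — applied couple M₀=7 kN·m at a=8/3 m (b=L-a=16/3):
  θ_1 = M₀a/EI  [x>a] = 7·(8/3)/100000 = 7/37500 rad
Load 2 — point force P=11 kN at a=4 m (b=L-a=4):
  θ_2 = -Pa²/(2EI)  [x>a] = -11·4²/(2·100000) = -11/12500 rad
Load 3 — uniform load w=12 kN/m over full span:
  θ_3 = -wx(x²-3Lx+3L²)/(6EI) = -12·(24/5)·((24/5)²-3·8·(24/5)+3·8²)/(6·100000) = -3744/390625 rad
Superposition: θ = Σ θ_i = -24089/2343750 rad ≈ -0.010278 rad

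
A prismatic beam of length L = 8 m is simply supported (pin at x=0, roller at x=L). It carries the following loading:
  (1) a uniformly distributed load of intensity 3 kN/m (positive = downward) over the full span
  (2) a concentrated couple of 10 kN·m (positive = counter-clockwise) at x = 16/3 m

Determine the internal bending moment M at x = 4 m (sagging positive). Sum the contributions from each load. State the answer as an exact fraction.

M(4) = 29 kN·m

Load 1 — uniform load w=3 kN/m over full span:
  M_1 = wx(L-x)/2 = 3·4·(8-4)/2 = 24 kN·m
Load 2 — applied couple M₀=10 kN·m at a=16/3 m (b=L-a=8/3):
  M_2 = M₀x/L  [x≤a] = 10·4/8 = 5 kN·m
Superposition: M = Σ M_i = 29 kN·m ≈ 29.000000 kN·m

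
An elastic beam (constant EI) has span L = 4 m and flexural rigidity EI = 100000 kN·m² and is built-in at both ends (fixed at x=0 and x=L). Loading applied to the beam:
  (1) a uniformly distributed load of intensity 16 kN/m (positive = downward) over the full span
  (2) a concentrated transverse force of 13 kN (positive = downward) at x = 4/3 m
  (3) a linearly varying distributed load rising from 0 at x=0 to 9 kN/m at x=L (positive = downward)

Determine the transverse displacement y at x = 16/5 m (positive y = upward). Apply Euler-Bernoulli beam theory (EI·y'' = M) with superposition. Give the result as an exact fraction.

y(16/5) = -264607/3955078125 m

Load 1 — uniform load w=16 kN/m over full span:
  y_1 = -wx²(L-x)²/(24EI) = -16·(16/5)²·(4-(16/5))²/(24·100000) = -256/5859375 m
Load 2 — point force P=13 kN at a=4/3 m (b=L-a=8/3):
  y_2 = -Pa²(L-x)²(3bL-(3b+a)(L-x))/(6L³EI)  [x>a] = -13·(4/3)²·(4-(16/5))²·(3·(8/3)·4-(3·(8/3)+(4/3))·(4-(16/5)))/(6·4³·100000) = -299/31640625 m
Load 3 — triangular load w₀=9 kN/m (0→w₀ over full span):
  y_3 = -w₀x²(L-x)²(x+2L)/(120LEI) = -9·(16/5)²·(4-(16/5))²·((16/5)+2·4)/(120·4·100000) = -672/48828125 m
Superposition: y = Σ y_i = -264607/3955078125 m ≈ -0.000067 m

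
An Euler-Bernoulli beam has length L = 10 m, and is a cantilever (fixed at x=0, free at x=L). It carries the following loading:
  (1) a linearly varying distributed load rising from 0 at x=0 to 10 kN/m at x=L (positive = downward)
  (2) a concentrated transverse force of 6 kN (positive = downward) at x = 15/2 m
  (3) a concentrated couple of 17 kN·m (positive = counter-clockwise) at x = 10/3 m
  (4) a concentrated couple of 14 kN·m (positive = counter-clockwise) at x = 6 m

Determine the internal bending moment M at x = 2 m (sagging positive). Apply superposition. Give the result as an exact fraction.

M(2) = -710/3 kN·m

Load 1 — triangular load w₀=10 kN/m (0→w₀ over full span):
  M_1 = w₀Lx/2 - w₀L²/3 - w₀x³/(6L) = 10·10·2/2 - 10·10²/3 - 10·2³/(6·10) = -704/3 kN·m
Load 2 — point force P=6 kN at a=15/2 m (b=L-a=5/2):
  M_2 = -P(a-x)  [x≤a] = -6·((15/2)-2) = -33 kN·m
Load 3 — applied couple M₀=17 kN·m at a=10/3 m (b=L-a=20/3):
  M_3 = M₀  [x≤a] = 17 = 17 kN·m
Load 4 — applied couple M₀=14 kN·m at a=6 m (b=L-a=4):
  M_4 = M₀  [x≤a] = 14 = 14 kN·m
Superposition: M = Σ M_i = -710/3 kN·m ≈ -236.666667 kN·m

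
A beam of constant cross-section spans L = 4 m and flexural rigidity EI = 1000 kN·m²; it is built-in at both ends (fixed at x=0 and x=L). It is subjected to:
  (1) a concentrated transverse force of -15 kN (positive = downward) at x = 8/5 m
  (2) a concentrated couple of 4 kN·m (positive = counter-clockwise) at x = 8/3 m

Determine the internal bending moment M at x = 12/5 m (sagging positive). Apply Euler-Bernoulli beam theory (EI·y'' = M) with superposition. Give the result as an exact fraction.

M(12/5) = -308/375 kN·m

Load 1 — point force P=-15 kN at a=8/5 m (b=L-a=12/5):
  M_1 = Pa²(a+3b)(L-x)/L³ - Pa²b/L²  [x>a] = (-15)·(8/5)²·((8/5)+3·(12/5))·(4-(12/5))/4³ - (-15)·(8/5)²·(12/5)/4² = -336/125 kN·m
Load 2 — applied couple M₀=4 kN·m at a=8/3 m (b=L-a=4/3):
  M_2 = R_Ax - M_A  [x≤a] with R_A=4/3, M_A=4/3 = (4/3)·(12/5) - (4/3) = 28/15 kN·m
Superposition: M = Σ M_i = -308/375 kN·m ≈ -0.821333 kN·m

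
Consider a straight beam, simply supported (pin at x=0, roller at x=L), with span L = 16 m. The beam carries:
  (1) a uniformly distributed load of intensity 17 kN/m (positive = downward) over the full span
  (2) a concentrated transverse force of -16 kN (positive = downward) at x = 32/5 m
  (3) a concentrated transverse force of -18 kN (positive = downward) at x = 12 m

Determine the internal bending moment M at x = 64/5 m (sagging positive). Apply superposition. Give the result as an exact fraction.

M(64/5) = 7112/25 kN·m

Load 1 — uniform load w=17 kN/m over full span:
  M_1 = wx(L-x)/2 = 17·(64/5)·(16-(64/5))/2 = 8704/25 kN·m
Load 2 — point force P=-16 kN at a=32/5 m (b=L-a=48/5):
  M_2 = Pa(L-x)/L  [x>a] = (-16)·(32/5)·(16-(64/5))/16 = -512/25 kN·m
Load 3 — point force P=-18 kN at a=12 m (b=L-a=4):
  M_3 = Pa(L-x)/L  [x>a] = (-18)·12·(16-(64/5))/16 = -216/5 kN·m
Superposition: M = Σ M_i = 7112/25 kN·m ≈ 284.480000 kN·m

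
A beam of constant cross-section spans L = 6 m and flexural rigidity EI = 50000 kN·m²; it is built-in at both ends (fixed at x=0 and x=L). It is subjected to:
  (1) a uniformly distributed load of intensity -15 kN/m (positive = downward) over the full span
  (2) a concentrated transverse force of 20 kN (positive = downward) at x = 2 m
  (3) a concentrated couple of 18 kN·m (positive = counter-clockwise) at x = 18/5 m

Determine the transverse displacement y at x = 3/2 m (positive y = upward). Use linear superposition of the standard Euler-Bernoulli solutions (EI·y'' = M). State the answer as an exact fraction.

y(3/2) = 24499/96000000 m

Load 1 — uniform load w=-15 kN/m over full span:
  y_1 = -wx²(L-x)²/(24EI) = -(-15)·(3/2)²·(6-(3/2))²/(24·50000) = 729/1280000 m
Load 2 — point force P=20 kN at a=2 m (b=L-a=4):
  y_2 = -Pb²x²(3aL-(3a+b)x)/(6L³EI)  [x≤a] = -20·4²·(3/2)²·(3·2·6-(3·2+4)·(3/2))/(6·6³·50000) = -7/30000 m
Load 3 — applied couple M₀=18 kN·m at a=18/5 m (b=L-a=12/5):
  y_3 = (R_Ax³/6 - M_Ax²/2)/EI  [x≤a] with R_A=108/25, M_A=144/25 = ((108/25)·(3/2)³/6 - (144/25)·(3/2)²/2)/50000 = -81/1000000 m
Superposition: y = Σ y_i = 24499/96000000 m ≈ 0.000255 m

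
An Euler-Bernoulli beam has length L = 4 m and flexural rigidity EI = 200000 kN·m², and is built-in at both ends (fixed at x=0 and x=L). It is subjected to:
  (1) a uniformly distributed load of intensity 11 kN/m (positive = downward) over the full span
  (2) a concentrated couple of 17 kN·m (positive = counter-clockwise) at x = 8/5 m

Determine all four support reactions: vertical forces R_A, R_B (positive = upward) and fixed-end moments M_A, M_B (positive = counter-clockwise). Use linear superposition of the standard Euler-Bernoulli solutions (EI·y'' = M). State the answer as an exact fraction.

Load 1 — uniform load w=11 kN/m over full span:
  R_A = wL/2 = 11·4/2 = 22 kN
  M_A = wL²/12 = 11·4²/12 = 44/3 kN·m
  R_B = wL/2 = 11·4/2 = 22 kN
  M_B = -wL²/12 = -11·4²/12 = -44/3 kN·m
Load 2 — applied couple M₀=17 kN·m at a=8/5 m (b=L-a=12/5):
  R_A = 6M₀ab/L³ = 6·17·(8/5)·(12/5)/4³ = 153/25 kN
  M_A = M₀b(2a-b)/L² = 17·(12/5)·(2·(8/5)-(12/5))/4² = 51/25 kN·m
  R_B = -6M₀ab/L³ = -6·17·(8/5)·(12/5)/4³ = -153/25 kN
  M_B = M₀a(2b-a)/L² = 17·(8/5)·(2·(12/5)-(8/5))/4² = 136/25 kN·m
Superposition: R_A = 703/25 kN, M_A = 1253/75 kN·m, R_B = 397/25 kN, M_B = -692/75 kN·m

R_A = 703/25 kN, M_A = 1253/75 kN·m, R_B = 397/25 kN, M_B = -692/75 kN·m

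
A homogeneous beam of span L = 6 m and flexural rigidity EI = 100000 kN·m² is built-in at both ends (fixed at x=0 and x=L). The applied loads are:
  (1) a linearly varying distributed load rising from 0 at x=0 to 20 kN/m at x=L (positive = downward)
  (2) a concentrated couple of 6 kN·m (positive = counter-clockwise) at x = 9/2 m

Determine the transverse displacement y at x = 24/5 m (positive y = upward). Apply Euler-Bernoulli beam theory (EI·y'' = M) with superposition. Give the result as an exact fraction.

Load 1 — triangular load w₀=20 kN/m (0→w₀ over full span):
  y_1 = -w₀x²(L-x)²(x+2L)/(120LEI) = -20·(24/5)²·(6-(24/5))²·((24/5)+2·6)/(120·6·100000) = -1512/9765625 m
Load 2 — applied couple M₀=6 kN·m at a=9/2 m (b=L-a=3/2):
  y_2 = (R_Ax³/6 - M_Ax²/2 - M₀(x-a)²/2)/EI  [x>a] with R_A=9/8, M_A=15/8 = ((9/8)·(24/5)³/6 - (15/8)·(24/5)²/2 - 6·((24/5)-(9/2))²/2)/100000 = -567/50000000 m
Superposition: y = Σ y_i = -207711/1250000000 m ≈ -0.000166 m

y(24/5) = -207711/1250000000 m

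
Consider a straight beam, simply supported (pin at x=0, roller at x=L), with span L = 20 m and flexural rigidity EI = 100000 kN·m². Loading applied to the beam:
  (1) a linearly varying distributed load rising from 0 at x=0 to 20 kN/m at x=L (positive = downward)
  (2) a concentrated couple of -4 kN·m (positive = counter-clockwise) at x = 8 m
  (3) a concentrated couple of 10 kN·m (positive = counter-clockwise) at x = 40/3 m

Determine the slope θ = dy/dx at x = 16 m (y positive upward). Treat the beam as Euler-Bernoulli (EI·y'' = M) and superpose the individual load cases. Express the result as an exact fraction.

Load 1 — triangular load w₀=20 kN/m (0→w₀ over full span):
  θ_1 = -w₀(7L⁴-30L²x²+15x⁴)/(360LEI) = -20·(7·20⁴-30·20²·16²+15·16⁴)/(360·20·100000) = 757/28125 rad
Load 2 — applied couple M₀=-4 kN·m at a=8 m (b=L-a=12):
  θ_2 = (M₀x²/(2L)-M₀(x-a)+C₁)/EI  [x>a] with C₁=M₀(3b²-L²)/(6L)=-16/15 = ((-4)·16²/(2·20)-(-4)·(16-8)+(-16/15))/100000 = 1/18750 rad
Load 3 — applied couple M₀=10 kN·m at a=40/3 m (b=L-a=20/3):
  θ_3 = (M₀x²/(2L)-M₀(x-a)+C₁)/EI  [x>a] with C₁=M₀(3b²-L²)/(6L)=-200/9 = (10·16²/(2·20)-10·(16-(40/3))+(-200/9))/100000 = 17/112500 rad
Superposition: θ = Σ θ_i = 339/12500 rad ≈ 0.027120 rad

θ(16) = 339/12500 rad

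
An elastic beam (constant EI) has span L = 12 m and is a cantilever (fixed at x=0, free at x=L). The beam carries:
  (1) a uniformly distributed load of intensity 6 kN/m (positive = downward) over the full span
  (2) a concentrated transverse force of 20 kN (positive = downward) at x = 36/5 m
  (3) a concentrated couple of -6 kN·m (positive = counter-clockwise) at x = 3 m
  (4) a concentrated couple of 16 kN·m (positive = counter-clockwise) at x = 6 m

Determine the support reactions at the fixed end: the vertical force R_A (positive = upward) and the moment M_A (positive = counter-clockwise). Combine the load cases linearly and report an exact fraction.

R_A = 92 kN, M_A = 566 kN·m

Load 1 — uniform load w=6 kN/m over full span:
  R_A = wL = 6·12 = 72 kN
  M_A = wL²/2 = 6·12²/2 = 432 kN·m
Load 2 — point force P=20 kN at a=36/5 m (b=L-a=24/5):
  R_A = P = 20 kN
  M_A = Pa = 20·(36/5) = 144 kN·m
Load 3 — applied couple M₀=-6 kN·m at a=3 m (b=L-a=9):
  R_A = 0 kN
  M_A = -M₀ = -(-6) = 6 kN·m
Load 4 — applied couple M₀=16 kN·m at a=6 m (b=L-a=6):
  R_A = 0 kN
  M_A = -M₀ = -16 kN·m
Superposition: R_A = 92 kN, M_A = 566 kN·m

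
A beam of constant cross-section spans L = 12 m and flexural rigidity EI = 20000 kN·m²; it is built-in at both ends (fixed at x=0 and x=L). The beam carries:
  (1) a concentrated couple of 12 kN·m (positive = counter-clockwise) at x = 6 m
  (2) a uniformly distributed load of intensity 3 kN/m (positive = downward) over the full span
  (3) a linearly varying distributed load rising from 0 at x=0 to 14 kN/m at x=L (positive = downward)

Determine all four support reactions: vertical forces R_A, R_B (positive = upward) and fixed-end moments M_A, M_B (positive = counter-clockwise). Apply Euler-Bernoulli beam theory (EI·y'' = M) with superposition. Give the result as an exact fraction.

Load 1 — applied couple M₀=12 kN·m at a=6 m (b=L-a=6):
  R_A = 6M₀ab/L³ = 6·12·6·6/12³ = 3/2 kN
  M_A = M₀b(2a-b)/L² = 12·6·(2·6-6)/12² = 3 kN·m
  R_B = -6M₀ab/L³ = -6·12·6·6/12³ = -3/2 kN
  M_B = M₀a(2b-a)/L² = 12·6·(2·6-6)/12² = 3 kN·m
Load 2 — uniform load w=3 kN/m over full span:
  R_A = wL/2 = 3·12/2 = 18 kN
  M_A = wL²/12 = 3·12²/12 = 36 kN·m
  R_B = wL/2 = 3·12/2 = 18 kN
  M_B = -wL²/12 = -3·12²/12 = -36 kN·m
Load 3 — triangular load w₀=14 kN/m (0→w₀ over full span):
  R_A = 3w₀L/20 = 3·14·12/20 = 126/5 kN
  M_A = w₀L²/30 = 14·12²/30 = 336/5 kN·m
  R_B = 7w₀L/20 = 7·14·12/20 = 294/5 kN
  M_B = -w₀L²/20 = -14·12²/20 = -504/5 kN·m
Superposition: R_A = 447/10 kN, M_A = 531/5 kN·m, R_B = 753/10 kN, M_B = -669/5 kN·m

R_A = 447/10 kN, M_A = 531/5 kN·m, R_B = 753/10 kN, M_B = -669/5 kN·m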